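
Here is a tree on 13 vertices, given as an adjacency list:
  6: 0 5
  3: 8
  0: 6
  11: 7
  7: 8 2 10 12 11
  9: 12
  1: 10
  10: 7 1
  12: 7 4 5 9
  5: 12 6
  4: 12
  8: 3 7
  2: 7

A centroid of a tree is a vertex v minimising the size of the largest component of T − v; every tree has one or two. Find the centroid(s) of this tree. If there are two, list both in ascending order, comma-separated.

7

Removing 7 splits the tree into components of sizes 6, 2, 2, 1, 1; the largest is 6 ≤ ⌊13/2⌋ = 6.
Every other node leaves some component of size > 6, so the centroid is unique.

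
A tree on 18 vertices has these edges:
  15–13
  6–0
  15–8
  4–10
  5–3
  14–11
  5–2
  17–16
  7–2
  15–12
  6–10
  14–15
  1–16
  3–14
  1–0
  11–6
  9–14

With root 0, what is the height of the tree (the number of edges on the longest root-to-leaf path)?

7

7 sits deepest: 0 – 6 – 11 – 14 – 3 – 5 – 2 – 7 — 7 edges from the root.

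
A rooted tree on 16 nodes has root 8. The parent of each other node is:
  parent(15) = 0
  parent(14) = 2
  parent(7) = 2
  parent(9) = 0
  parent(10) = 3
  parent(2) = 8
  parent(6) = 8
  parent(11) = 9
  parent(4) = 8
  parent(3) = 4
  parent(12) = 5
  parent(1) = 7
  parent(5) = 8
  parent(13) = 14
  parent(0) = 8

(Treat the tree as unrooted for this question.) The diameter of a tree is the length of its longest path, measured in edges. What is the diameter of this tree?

6

Starting from 11, a farthest node is 10 at distance 6.
One longest path: 11-9-0-8-4-3-10.
So the diameter is 6.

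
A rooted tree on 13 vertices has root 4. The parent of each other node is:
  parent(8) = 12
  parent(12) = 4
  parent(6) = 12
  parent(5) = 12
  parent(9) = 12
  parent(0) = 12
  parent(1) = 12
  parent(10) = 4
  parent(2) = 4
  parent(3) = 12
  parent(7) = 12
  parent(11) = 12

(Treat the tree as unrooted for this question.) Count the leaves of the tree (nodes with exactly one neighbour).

11

Degree-1 nodes: 0, 1, 2, 3, 5, 6, 7, 8, 9, 10, 11 — 11 of them.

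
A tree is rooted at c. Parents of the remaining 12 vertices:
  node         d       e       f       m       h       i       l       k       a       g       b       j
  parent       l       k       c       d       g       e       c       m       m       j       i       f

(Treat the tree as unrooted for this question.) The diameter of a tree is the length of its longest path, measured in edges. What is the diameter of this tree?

Starting from h, a farthest node is b at distance 11.
One longest path: h - g - j - f - c - l - d - m - k - e - i - b.
So the diameter is 11.

11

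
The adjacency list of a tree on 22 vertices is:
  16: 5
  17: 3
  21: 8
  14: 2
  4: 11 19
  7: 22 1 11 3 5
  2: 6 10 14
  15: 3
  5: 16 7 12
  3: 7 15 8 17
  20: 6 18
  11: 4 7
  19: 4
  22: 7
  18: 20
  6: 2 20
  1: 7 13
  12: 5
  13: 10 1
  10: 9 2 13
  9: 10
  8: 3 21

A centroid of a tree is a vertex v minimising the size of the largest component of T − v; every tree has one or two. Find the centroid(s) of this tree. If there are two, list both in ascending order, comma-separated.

7

Delete 7: the remaining components have sizes 9, 5, 3, 3, 1. Max 9 ≤ 11, so 7 is a centroid.
Every other node leaves some component of size > 11, so the centroid is unique.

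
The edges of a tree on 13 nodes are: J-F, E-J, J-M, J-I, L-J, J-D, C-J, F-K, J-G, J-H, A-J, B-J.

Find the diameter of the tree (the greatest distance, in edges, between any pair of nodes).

3

Starting from K, a farthest node is C at distance 3.
One longest path: K–F–J–C.
So the diameter is 3.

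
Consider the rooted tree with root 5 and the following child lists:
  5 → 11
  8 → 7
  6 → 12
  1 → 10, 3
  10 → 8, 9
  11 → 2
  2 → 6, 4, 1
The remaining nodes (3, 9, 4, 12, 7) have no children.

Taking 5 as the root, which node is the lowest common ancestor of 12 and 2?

Path 12→root: 12 6 2 11 5; path 2→root: 2 11 5.
First common node: 2.

2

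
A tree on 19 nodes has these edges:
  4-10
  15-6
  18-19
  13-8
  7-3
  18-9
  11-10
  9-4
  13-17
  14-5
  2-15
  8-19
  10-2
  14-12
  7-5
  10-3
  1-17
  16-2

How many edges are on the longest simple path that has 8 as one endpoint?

The node farthest from 8 is 12, via 8-19-18-9-4-10-3-7-5-14-12 — 10 edges.

10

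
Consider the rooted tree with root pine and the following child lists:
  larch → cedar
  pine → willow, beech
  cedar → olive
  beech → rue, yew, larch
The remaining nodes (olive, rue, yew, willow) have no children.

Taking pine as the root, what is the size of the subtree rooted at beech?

The subtree rooted at beech contains: beech, larch, yew, rue, cedar, olive — 6 nodes.

6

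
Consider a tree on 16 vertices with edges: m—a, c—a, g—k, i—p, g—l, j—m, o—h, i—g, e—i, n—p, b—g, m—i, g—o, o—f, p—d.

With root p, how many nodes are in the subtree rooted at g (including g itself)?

7

g's subtree: {g, o, l, b, k, h, f}, size 7.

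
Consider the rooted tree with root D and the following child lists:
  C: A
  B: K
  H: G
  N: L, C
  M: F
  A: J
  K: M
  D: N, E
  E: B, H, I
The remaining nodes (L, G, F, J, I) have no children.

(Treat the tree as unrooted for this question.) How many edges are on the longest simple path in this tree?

A longest path is J - A - C - N - D - E - B - K - M - F, with 9 edges.

9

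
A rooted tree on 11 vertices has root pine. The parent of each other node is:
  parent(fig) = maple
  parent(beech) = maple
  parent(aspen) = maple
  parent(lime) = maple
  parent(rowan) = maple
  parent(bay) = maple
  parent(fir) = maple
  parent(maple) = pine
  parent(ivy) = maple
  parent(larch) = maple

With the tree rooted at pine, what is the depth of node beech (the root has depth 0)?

pine–maple–beech — 2 edges.

2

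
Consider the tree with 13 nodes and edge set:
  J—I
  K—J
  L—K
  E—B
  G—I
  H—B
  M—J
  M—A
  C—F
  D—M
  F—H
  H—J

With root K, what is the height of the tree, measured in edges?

4

The longest root-to-leaf path is K – J – H – F – C (4 edges).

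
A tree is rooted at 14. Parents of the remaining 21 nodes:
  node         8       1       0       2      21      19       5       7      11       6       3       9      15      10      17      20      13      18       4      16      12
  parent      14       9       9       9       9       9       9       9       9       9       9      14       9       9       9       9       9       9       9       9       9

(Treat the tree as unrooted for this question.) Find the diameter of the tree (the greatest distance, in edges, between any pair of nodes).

Starting from 8, a farthest node is 1 at distance 3.
One longest path: 8 - 14 - 9 - 1.
So the diameter is 3.

3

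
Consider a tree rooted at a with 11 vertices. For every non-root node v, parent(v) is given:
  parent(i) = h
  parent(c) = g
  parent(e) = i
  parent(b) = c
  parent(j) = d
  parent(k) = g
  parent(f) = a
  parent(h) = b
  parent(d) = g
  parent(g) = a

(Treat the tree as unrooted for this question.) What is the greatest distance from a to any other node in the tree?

A farthest node from a is e.
The path a – g – c – b – h – i – e has 6 edges.

6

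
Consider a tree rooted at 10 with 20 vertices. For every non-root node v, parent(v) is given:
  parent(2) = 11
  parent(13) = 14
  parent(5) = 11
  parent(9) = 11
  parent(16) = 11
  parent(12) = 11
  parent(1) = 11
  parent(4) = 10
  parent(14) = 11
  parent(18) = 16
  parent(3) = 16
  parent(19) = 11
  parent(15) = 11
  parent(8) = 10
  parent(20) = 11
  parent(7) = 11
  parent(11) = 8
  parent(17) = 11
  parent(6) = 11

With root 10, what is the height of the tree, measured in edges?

4

3 sits deepest: 10 – 8 – 11 – 16 – 3 — 4 edges from the root.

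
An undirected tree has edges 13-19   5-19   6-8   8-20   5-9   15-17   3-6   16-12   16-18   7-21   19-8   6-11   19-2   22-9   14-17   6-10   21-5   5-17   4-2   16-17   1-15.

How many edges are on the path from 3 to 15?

6

The path is 3 – 6 – 8 – 19 – 5 – 17 – 15, which has 6 edges.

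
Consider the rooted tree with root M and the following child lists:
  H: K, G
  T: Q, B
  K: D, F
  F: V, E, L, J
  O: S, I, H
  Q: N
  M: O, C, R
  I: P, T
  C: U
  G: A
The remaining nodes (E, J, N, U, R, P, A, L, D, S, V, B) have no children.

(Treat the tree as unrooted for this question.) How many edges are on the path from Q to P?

3

Walking from Q: Q–T–I–P. Length 3.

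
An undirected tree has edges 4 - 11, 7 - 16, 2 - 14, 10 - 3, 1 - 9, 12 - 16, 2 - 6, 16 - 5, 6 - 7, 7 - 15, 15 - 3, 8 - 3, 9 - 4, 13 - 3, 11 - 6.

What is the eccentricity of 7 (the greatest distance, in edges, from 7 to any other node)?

5

Distances from 7 peak at 5, attained at 1.
7 – 6 – 11 – 4 – 9 – 1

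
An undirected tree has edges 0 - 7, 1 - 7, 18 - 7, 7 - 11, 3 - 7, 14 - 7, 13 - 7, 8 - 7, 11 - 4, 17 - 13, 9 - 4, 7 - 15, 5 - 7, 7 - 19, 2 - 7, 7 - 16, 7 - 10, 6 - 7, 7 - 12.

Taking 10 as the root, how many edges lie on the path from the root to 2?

2

Climbing from 2 to the root: 2–7–10. That's 2 steps.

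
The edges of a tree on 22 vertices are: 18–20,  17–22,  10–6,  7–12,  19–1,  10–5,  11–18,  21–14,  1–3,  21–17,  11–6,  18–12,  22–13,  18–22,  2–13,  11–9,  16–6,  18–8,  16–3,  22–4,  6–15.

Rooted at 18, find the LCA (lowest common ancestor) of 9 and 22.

18

Path 9→root: 9 11 18; path 22→root: 22 18.
First common node: 18.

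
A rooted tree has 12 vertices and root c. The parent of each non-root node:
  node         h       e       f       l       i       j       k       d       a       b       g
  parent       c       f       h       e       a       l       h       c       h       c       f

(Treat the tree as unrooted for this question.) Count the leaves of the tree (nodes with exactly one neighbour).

6

The leaves are b, d, g, i, j, k.
That is 6 leaves.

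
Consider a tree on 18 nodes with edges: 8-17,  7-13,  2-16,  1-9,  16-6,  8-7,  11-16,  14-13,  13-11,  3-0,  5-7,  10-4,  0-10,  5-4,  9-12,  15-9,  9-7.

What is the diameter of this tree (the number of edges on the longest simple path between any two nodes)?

Starting from 3, a farthest node is 2 at distance 9.
One longest path: 3 - 0 - 10 - 4 - 5 - 7 - 13 - 11 - 16 - 2.
So the diameter is 9.

9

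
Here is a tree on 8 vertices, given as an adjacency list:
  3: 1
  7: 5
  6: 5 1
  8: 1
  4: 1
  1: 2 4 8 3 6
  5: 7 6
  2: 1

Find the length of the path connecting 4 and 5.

Walking from 4: 4–1–6–5. Length 3.

3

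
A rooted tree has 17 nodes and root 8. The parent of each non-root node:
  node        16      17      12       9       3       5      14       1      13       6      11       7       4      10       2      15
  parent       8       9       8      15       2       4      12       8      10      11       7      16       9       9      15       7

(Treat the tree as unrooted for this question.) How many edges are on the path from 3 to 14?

The path is 3 – 2 – 15 – 7 – 16 – 8 – 12 – 14, which has 7 edges.

7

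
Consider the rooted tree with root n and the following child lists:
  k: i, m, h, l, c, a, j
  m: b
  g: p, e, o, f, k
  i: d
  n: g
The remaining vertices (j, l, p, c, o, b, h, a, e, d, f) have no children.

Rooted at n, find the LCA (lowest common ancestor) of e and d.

g

e's ancestor chain is e, g, n and d's is d, i, k, g, n; they first meet at g.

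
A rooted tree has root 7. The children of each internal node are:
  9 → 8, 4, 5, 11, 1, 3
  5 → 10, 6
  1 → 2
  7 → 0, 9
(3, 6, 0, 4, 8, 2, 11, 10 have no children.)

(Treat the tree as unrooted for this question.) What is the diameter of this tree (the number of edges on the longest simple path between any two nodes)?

4

Starting from 2, a farthest node is 6 at distance 4.
One longest path: 2-1-9-5-6.
So the diameter is 4.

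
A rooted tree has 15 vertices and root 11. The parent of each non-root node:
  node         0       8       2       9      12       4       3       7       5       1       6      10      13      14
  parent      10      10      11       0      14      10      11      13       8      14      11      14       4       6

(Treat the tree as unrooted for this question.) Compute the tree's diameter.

Starting from 3, a farthest node is 7 at distance 7.
One longest path: 3–11–6–14–10–4–13–7.
So the diameter is 7.

7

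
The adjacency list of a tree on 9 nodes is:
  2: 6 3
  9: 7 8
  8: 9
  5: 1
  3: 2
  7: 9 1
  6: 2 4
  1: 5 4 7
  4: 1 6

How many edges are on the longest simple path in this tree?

A longest path is 8–9–7–1–4–6–2–3, with 7 edges.

7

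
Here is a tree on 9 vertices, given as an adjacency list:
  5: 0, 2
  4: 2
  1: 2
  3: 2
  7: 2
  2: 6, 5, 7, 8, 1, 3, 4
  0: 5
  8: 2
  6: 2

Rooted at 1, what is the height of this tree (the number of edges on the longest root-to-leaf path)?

3

0 sits deepest: 1 – 2 – 5 – 0 — 3 edges from the root.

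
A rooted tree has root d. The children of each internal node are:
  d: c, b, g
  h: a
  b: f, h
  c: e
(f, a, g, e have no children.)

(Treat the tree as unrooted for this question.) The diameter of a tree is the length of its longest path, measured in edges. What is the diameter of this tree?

5

BFS from a reaches e last, at distance 5; BFS from e confirms no node is farther.
Path: a - h - b - d - c - e.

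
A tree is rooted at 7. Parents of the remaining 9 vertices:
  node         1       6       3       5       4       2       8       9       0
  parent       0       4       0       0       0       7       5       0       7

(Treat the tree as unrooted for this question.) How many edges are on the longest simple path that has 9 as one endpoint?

3

The node farthest from 9 is 2 (6, 8 also at distance 3), via 9 – 0 – 7 – 2 — 3 edges.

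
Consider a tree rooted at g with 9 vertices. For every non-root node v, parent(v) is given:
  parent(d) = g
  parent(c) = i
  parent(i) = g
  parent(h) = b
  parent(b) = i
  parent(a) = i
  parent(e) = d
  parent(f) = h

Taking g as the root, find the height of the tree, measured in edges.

4

A deepest node is f, reached by g–i–b–h–f.
That path has 4 edges, so the height is 4.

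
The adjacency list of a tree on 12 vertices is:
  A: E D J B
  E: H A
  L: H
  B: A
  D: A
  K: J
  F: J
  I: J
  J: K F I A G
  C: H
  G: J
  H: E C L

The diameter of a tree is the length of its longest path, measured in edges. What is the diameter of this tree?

5

Starting from C, a farthest node is I at distance 5.
One longest path: C–H–E–A–J–I.
So the diameter is 5.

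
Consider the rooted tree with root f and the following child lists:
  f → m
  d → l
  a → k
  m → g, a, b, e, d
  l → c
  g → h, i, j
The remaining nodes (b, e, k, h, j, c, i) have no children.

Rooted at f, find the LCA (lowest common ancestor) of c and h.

m

c's ancestor chain is c, l, d, m, f and h's is h, g, m, f; they first meet at m.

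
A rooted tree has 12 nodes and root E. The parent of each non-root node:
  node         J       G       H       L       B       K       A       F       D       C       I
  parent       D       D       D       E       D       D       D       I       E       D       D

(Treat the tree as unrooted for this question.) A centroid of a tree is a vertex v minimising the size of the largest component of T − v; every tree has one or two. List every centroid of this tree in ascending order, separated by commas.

D

If D is removed the pieces have sizes 2, 2, 1, 1, 1, 1, 1, 1, 1, all ≤ ⌊12/2⌋ = 6.
No neighbour of D does as well, so D is the unique centroid.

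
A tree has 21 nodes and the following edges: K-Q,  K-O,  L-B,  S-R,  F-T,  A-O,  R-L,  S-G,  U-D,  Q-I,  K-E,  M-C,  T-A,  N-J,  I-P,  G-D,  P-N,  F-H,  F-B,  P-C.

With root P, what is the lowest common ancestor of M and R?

Path M→root: M C P; path R→root: R L B F T A O K Q I P.
First common node: P.

P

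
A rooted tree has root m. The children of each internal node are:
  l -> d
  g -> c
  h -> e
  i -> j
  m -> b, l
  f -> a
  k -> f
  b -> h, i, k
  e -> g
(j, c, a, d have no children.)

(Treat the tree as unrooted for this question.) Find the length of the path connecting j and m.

3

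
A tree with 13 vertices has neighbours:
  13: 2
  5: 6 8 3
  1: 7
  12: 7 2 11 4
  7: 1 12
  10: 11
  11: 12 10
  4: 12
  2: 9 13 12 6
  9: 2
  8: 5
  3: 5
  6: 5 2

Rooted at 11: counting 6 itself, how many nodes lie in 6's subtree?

4

The subtree rooted at 6 contains: 6, 5, 3, 8 — 4 nodes.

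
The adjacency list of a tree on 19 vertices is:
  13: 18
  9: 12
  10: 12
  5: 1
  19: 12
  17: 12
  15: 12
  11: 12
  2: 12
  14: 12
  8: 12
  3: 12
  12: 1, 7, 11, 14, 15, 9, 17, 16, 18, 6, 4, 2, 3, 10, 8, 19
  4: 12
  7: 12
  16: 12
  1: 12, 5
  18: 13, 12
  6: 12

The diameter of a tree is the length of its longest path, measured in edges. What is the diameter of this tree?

Starting from 13, a farthest node is 5 at distance 4.
One longest path: 13 - 18 - 12 - 1 - 5.
So the diameter is 4.

4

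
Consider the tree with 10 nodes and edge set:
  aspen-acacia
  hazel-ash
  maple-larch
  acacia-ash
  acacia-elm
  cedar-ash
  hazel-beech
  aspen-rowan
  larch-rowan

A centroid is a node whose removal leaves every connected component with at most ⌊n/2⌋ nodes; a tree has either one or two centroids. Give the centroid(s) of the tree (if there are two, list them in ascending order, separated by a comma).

acacia

Removing acacia splits the tree into components of sizes 4, 4, 1; the largest is 4 ≤ ⌊10/2⌋ = 5.
Every other node leaves some component of size > 5, so the centroid is unique.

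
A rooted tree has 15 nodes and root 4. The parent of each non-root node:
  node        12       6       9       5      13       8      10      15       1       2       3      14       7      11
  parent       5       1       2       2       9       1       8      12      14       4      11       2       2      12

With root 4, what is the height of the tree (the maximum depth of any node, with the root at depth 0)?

5

10 sits deepest: 4–2–14–1–8–10 — 5 edges from the root.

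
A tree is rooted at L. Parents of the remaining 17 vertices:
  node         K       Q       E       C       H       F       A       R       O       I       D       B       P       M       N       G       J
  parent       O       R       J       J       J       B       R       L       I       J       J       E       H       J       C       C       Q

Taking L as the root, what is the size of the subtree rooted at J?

14

Descendants of J (including itself): J, C, M, E, I, H, D, N, G, B, O, P, F, K. That's 14.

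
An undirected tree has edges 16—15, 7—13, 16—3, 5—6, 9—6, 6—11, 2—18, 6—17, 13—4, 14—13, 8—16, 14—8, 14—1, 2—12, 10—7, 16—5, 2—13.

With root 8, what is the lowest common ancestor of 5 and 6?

5

Path 5→root: 5 16 8; path 6→root: 6 5 16 8.
First common node: 5.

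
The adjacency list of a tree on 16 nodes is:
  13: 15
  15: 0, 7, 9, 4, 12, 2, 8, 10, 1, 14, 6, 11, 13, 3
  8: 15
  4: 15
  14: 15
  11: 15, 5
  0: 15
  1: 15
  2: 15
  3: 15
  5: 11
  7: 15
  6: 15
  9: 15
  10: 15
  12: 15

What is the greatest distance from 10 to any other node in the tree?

3

Distances from 10 peak at 3, attained at 5.
10-15-11-5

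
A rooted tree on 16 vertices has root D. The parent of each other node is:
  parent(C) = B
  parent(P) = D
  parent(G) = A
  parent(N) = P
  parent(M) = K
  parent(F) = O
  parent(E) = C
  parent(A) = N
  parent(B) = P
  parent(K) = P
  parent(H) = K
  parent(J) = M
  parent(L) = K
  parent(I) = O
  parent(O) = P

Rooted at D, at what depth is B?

2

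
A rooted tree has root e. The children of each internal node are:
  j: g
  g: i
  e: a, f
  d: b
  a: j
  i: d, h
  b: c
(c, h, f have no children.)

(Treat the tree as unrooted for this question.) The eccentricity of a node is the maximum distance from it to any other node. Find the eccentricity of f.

A farthest node from f is c.
The path f-e-a-j-g-i-d-b-c has 8 edges.

8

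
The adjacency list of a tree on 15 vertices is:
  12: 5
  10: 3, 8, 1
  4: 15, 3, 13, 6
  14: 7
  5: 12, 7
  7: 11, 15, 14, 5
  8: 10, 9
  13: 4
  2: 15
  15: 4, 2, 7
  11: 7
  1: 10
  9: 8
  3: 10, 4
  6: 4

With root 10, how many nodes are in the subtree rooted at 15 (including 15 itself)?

Descendants of 15 (including itself): 15, 7, 2, 11, 14, 5, 12. That's 7.

7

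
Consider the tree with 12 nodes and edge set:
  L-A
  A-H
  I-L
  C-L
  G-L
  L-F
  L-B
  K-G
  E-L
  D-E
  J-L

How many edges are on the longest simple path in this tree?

BFS from K reaches H last, at distance 4; BFS from H confirms no node is farther.
Path: K – G – L – A – H.

4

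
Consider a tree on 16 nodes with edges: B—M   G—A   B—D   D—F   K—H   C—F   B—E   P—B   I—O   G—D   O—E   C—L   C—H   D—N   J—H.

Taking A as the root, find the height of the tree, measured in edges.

6

A deepest node is I, reached by A → G → D → B → E → O → I.
That path has 6 edges, so the height is 6.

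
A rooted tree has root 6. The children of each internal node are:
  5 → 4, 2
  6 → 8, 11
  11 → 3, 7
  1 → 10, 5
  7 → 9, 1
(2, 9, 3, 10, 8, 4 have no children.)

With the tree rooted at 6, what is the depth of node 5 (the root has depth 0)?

Climbing from 5 to the root: 5 – 1 – 7 – 11 – 6. That's 4 steps.

4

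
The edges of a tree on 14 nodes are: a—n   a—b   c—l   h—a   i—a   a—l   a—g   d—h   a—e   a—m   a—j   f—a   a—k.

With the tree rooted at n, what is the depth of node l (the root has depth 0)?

2

Climbing from l to the root: l–a–n. That's 2 steps.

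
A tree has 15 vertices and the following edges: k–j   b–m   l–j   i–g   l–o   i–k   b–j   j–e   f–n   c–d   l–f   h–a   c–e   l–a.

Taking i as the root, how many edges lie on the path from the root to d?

i–k–j–e–c–d — 5 edges.

5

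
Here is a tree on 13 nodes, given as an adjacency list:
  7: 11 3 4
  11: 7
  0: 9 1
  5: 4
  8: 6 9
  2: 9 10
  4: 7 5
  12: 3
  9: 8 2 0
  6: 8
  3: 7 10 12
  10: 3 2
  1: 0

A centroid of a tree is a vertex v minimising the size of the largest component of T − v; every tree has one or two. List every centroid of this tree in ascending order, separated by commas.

10

Removing 10 splits the tree into components of sizes 6, 6; the largest is 6 ≤ ⌊13/2⌋ = 6.
No neighbour of 10 does as well, so 10 is the unique centroid.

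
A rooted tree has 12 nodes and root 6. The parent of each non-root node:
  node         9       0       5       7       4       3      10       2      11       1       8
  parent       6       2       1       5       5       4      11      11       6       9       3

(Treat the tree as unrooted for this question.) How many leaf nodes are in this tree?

4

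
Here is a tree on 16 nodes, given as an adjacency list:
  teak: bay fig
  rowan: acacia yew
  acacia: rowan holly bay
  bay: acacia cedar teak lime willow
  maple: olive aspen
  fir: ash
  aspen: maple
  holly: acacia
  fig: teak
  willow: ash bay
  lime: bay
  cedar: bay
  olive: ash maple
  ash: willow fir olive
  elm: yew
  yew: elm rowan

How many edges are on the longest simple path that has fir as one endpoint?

7

Distances from fir peak at 7, attained at elm.
fir–ash–willow–bay–acacia–rowan–yew–elm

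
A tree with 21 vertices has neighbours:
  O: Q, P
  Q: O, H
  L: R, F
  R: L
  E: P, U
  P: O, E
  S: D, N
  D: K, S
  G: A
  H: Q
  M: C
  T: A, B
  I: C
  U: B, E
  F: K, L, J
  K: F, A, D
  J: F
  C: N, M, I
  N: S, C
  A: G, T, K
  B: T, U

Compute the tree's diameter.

14

A longest path is M–C–N–S–D–K–A–T–B–U–E–P–O–Q–H, with 14 edges.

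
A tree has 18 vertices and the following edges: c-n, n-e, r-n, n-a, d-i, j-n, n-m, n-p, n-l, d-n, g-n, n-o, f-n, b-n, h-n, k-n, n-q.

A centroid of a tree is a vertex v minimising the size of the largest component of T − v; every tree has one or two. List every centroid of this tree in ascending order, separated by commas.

n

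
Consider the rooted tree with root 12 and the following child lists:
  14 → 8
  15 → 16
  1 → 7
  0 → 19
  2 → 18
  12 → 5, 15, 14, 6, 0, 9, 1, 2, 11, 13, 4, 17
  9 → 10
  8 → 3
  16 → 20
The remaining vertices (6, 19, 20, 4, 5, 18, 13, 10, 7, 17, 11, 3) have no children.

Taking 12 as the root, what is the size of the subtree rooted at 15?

3

The subtree rooted at 15 contains: 15, 16, 20 — 3 nodes.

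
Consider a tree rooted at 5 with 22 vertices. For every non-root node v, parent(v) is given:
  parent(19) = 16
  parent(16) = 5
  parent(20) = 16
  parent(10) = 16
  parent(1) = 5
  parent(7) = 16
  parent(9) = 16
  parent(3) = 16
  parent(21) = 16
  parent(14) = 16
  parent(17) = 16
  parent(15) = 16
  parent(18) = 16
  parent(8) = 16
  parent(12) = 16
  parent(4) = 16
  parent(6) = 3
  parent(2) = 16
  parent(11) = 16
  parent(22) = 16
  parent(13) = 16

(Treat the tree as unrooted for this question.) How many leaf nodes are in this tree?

The leaves are 1, 2, 4, 6, 7, 8, 9, 10, 11, 12, 13, 14, 15, 17, 18, 19, 20, 21, 22.
That is 19 leaves.

19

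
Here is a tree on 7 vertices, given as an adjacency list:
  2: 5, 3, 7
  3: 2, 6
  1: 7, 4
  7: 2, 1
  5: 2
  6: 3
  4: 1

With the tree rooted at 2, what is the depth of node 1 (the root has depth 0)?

2

Path from 2 to 1: 2–7–1, which has 2 edges.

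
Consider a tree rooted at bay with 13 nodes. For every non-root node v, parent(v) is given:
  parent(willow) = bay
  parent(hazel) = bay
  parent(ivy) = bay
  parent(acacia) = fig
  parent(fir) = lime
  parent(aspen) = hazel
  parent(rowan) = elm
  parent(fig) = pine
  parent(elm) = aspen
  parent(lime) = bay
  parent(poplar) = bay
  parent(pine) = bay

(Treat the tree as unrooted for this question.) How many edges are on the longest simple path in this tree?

Starting from rowan, a farthest node is acacia at distance 7.
One longest path: rowan - elm - aspen - hazel - bay - pine - fig - acacia.
So the diameter is 7.

7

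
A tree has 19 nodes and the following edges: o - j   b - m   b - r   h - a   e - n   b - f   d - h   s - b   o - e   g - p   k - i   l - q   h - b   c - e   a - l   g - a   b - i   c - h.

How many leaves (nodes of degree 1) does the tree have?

10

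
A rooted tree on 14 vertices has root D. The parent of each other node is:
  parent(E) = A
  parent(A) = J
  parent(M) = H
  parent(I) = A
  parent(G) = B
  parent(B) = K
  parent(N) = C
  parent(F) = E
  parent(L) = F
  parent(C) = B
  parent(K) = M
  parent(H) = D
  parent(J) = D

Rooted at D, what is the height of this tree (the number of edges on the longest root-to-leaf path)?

The longest root-to-leaf path is D–H–M–K–B–C–N (6 edges).

6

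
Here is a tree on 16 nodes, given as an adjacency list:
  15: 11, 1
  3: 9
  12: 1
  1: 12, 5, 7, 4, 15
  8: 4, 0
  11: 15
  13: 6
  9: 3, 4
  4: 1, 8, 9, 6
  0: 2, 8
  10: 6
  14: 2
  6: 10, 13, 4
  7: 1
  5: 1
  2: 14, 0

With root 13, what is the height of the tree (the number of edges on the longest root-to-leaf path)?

6

A deepest node is 14, reached by 13 → 6 → 4 → 8 → 0 → 2 → 14.
That path has 6 edges, so the height is 6.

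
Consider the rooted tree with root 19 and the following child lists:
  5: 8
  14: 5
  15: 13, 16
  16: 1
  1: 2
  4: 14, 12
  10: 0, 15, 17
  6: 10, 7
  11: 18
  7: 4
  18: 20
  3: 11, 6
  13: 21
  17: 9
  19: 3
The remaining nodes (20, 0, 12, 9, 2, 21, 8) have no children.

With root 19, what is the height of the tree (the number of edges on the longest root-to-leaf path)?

8 sits deepest: 19 → 3 → 6 → 7 → 4 → 14 → 5 → 8 — 7 edges from the root.

7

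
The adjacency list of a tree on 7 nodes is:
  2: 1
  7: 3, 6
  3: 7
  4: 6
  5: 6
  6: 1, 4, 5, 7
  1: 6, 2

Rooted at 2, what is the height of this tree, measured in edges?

3 sits deepest: 2-1-6-7-3 — 4 edges from the root.

4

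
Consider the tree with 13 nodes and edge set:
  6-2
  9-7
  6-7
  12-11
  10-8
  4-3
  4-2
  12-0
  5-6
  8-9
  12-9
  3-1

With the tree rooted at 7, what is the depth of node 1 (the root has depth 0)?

7–6–2–4–3–1 — 5 edges.

5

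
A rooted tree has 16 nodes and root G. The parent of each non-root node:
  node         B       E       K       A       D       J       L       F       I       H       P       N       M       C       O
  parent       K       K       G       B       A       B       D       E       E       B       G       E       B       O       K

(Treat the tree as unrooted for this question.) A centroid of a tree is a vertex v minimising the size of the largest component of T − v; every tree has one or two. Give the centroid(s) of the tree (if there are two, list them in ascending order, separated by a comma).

Delete K: the remaining components have sizes 7, 4, 2, 2. Max 7 ≤ 8, so K is a centroid.
Every other node leaves some component of size > 8, so the centroid is unique.

K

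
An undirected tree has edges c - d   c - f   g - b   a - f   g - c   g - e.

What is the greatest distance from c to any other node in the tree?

2

Distances from c peak at 2, attained at b (e, a also at distance 2).
c-g-b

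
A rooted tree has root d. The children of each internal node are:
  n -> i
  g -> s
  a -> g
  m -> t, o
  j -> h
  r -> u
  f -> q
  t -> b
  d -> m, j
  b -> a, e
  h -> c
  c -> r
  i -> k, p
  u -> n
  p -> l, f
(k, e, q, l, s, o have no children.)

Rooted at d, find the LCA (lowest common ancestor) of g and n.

d

g's ancestor chain is g, a, b, t, m, d and n's is n, u, r, c, h, j, d; they first meet at d.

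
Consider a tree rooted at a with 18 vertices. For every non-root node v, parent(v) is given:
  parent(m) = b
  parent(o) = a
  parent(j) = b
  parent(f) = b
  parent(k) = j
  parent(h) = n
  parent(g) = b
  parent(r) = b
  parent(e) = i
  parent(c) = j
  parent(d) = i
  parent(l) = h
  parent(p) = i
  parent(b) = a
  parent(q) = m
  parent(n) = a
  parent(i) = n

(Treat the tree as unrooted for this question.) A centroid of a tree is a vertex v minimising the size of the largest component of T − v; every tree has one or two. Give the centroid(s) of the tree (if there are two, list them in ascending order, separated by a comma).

a, b

Removing b splits the tree into components of sizes 9, 3, 2, 1, 1, 1; the largest is 9 ≤ ⌊18/2⌋ = 9.
a is adjacent to b and is also a centroid (the largest component after removing it is likewise 9).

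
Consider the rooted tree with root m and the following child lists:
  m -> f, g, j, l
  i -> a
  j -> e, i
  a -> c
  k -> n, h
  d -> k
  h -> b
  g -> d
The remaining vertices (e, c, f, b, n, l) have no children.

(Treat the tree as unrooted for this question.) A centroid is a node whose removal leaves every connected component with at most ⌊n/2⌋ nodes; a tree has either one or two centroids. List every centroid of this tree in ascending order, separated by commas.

Delete m: the remaining components have sizes 6, 5, 1, 1. Max 6 ≤ 7, so m is a centroid.
No neighbour of m does as well, so m is the unique centroid.

m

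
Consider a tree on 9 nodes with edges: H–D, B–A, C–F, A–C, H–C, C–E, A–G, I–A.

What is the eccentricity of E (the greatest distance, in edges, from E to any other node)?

Distances from E peak at 3, attained at I (B, G, D also at distance 3).
E-C-A-I

3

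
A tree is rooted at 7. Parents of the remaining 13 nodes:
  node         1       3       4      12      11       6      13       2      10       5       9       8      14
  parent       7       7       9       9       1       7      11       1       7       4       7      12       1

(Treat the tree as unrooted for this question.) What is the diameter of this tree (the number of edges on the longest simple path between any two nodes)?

6

BFS from 13 reaches 8 last, at distance 6; BFS from 8 confirms no node is farther.
Path: 13-11-1-7-9-12-8.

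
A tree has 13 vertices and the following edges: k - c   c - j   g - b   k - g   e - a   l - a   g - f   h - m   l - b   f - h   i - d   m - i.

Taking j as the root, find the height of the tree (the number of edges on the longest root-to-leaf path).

8

A deepest node is d, reached by j–c–k–g–f–h–m–i–d.
That path has 8 edges, so the height is 8.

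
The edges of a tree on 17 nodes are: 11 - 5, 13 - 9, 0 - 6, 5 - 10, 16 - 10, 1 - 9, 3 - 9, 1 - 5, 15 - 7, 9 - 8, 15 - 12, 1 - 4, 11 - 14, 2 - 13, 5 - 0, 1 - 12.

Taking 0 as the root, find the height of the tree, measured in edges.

The longest root-to-leaf path is 0–5–1–12–15–7 (5 edges).

5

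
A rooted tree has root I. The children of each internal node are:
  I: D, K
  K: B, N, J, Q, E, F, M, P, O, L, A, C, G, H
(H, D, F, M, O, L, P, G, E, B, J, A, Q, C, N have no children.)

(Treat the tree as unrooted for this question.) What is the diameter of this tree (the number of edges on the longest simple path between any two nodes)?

A longest path is D–I–K–F, with 3 edges.

3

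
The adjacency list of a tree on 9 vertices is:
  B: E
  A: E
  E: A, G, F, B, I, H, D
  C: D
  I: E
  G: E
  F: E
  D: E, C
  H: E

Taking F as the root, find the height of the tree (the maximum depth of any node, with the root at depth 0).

3

A deepest node is C, reached by F → E → D → C.
That path has 3 edges, so the height is 3.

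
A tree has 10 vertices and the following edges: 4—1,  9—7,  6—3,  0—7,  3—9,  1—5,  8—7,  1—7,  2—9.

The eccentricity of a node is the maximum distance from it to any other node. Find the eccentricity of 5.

The node farthest from 5 is 6, via 5 – 1 – 7 – 9 – 3 – 6 — 5 edges.

5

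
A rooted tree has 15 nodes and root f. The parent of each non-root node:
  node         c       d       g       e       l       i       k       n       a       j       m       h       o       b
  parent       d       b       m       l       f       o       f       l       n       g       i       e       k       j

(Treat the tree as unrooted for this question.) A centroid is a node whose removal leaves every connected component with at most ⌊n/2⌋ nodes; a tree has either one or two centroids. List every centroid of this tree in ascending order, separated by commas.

o

Removing o splits the tree into components of sizes 7, 7; the largest is 7 ≤ ⌊15/2⌋ = 7.
No neighbour of o does as well, so o is the unique centroid.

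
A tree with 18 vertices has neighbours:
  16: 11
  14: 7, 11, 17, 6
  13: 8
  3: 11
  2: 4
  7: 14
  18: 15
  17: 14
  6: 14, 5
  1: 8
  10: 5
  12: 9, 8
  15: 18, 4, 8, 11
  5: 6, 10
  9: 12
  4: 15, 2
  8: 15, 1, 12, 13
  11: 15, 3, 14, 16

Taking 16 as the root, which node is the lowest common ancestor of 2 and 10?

Ancestors of 2 (toward the root): 2, 4, 15, 11, 16.
Ancestors of 10: 10, 5, 6, 14, 11, 16.
The deepest node appearing in both lists is 11.

11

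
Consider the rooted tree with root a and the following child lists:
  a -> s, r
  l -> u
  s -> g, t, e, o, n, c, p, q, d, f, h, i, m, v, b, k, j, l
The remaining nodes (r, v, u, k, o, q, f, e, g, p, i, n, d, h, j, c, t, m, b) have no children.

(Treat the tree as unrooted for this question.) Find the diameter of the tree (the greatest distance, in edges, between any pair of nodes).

BFS from u reaches r last, at distance 4; BFS from r confirms no node is farther.
Path: u-l-s-a-r.

4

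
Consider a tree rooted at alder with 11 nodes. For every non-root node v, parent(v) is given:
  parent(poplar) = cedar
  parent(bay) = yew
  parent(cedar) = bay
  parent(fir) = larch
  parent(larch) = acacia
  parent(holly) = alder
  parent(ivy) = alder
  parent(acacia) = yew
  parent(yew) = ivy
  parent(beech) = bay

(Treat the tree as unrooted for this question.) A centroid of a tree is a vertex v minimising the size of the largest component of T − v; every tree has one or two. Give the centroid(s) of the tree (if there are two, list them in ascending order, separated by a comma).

yew

Delete yew: the remaining components have sizes 4, 3, 3. Max 4 ≤ 5, so yew is a centroid.
Every other node leaves some component of size > 5, so the centroid is unique.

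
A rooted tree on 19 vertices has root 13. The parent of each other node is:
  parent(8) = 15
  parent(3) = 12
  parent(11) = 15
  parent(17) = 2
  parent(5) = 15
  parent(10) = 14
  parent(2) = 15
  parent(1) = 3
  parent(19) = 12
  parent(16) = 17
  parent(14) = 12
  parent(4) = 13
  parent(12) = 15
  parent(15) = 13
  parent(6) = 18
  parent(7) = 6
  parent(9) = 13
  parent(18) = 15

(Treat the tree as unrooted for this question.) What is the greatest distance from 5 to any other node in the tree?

The node farthest from 5 is 10 (7, 16, 1 also at distance 4), via 5 – 15 – 12 – 14 – 10 — 4 edges.

4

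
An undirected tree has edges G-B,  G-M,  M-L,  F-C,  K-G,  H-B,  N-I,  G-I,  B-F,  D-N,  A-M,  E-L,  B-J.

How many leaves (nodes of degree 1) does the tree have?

7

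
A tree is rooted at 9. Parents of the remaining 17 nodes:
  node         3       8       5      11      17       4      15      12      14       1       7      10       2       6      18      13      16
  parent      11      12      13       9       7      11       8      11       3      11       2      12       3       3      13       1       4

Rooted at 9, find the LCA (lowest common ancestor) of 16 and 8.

11

Ancestors of 16 (toward the root): 16, 4, 11, 9.
Ancestors of 8: 8, 12, 11, 9.
The deepest node appearing in both lists is 11.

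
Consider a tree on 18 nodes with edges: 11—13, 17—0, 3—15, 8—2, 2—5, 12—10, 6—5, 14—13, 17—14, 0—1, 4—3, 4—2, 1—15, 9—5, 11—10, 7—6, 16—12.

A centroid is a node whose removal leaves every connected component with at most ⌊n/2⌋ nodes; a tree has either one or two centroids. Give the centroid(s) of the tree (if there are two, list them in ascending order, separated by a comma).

If 15 is removed the pieces have sizes 9, 8, all ≤ ⌊18/2⌋ = 9.
1 is adjacent to 15 and is also a centroid (the largest component after removing it is likewise 9).

1, 15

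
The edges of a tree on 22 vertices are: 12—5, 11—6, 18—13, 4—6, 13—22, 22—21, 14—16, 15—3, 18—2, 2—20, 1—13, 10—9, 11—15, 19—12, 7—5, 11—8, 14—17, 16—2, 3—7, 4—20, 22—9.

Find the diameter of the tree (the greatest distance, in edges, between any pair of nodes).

15

A longest path is 19-12-5-7-3-15-11-6-4-20-2-18-13-22-9-10, with 15 edges.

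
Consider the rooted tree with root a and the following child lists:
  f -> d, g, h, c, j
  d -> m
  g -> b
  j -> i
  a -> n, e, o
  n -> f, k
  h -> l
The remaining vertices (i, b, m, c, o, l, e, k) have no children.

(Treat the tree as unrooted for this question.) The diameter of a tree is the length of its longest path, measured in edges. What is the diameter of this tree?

BFS from b reaches e last, at distance 5; BFS from e confirms no node is farther.
Path: b - g - f - n - a - e.

5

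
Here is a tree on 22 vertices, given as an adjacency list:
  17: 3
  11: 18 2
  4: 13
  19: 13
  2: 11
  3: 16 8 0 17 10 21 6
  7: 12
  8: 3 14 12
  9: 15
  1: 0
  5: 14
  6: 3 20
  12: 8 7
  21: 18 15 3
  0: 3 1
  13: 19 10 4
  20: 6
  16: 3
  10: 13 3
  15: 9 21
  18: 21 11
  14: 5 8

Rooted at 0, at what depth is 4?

Climbing from 4 to the root: 4 – 13 – 10 – 3 – 0. That's 4 steps.

4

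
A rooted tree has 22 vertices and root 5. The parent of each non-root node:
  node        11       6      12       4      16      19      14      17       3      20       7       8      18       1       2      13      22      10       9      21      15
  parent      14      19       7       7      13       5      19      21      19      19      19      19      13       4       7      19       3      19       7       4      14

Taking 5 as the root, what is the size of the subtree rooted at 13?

3

Descendants of 13 (including itself): 13, 16, 18. That's 3.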